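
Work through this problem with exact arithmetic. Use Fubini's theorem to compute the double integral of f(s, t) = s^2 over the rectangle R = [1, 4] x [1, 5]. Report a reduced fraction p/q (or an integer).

f(s, t) is a tensor product of a function of s and a function of t, and both factors are bounded continuous (hence Lebesgue integrable) on the rectangle, so Fubini's theorem applies:
  integral_R f d(m x m) = (integral_a1^b1 s^2 ds) * (integral_a2^b2 1 dt).
Inner integral in s: integral_{1}^{4} s^2 ds = (4^3 - 1^3)/3
  = 21.
Inner integral in t: integral_{1}^{5} 1 dt = (5^1 - 1^1)/1
  = 4.
Product: (21) * (4) = 84.

84


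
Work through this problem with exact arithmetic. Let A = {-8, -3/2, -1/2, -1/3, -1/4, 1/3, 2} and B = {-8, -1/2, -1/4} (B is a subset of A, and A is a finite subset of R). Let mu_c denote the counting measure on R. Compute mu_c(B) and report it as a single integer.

Counting measure assigns mu_c(E) = |E| (number of elements) when E is finite.
B has 3 element(s), so mu_c(B) = 3.

3


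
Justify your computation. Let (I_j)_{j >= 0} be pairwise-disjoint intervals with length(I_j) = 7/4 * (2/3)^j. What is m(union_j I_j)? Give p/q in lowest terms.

By countable additivity of the Lebesgue measure on pairwise disjoint measurable sets,
  m(union_{j >= 0} I_j) = sum_{j >= 0} m(I_j) = sum_{j >= 0} a * r^j,
  with a = 7/4 and r = 2/3.
Since 0 < r = 2/3 < 1, the geometric series converges:
  sum_{j >= 0} a * r^j = a / (1 - r).
  = 7/4 / (1 - 2/3)
  = 7/4 / (1/3)
  = 21/4.

21/4


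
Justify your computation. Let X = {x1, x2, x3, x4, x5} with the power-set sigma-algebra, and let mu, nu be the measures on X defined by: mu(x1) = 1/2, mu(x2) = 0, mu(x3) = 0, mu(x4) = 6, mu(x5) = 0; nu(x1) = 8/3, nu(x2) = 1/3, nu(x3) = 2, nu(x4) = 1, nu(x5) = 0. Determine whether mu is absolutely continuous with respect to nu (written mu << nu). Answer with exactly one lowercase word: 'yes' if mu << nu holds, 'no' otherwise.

mu << nu means: every nu-null measurable set is also mu-null; equivalently, for every atom x, if nu({x}) = 0 then mu({x}) = 0.
Checking each atom:
  x1: nu = 8/3 > 0 -> no constraint.
  x2: nu = 1/3 > 0 -> no constraint.
  x3: nu = 2 > 0 -> no constraint.
  x4: nu = 1 > 0 -> no constraint.
  x5: nu = 0, mu = 0 -> consistent with mu << nu.
No atom violates the condition. Therefore mu << nu.

yes


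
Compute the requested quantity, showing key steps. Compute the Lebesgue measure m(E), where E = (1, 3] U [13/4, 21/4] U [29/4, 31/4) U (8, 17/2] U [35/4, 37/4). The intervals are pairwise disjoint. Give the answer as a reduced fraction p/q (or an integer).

For pairwise disjoint intervals, m(union_i I_i) = sum_i m(I_i),
and m is invariant under swapping open/closed endpoints (single points have measure 0).
So m(E) = sum_i (b_i - a_i).
  I_1 has length 3 - 1 = 2.
  I_2 has length 21/4 - 13/4 = 2.
  I_3 has length 31/4 - 29/4 = 1/2.
  I_4 has length 17/2 - 8 = 1/2.
  I_5 has length 37/4 - 35/4 = 1/2.
Summing:
  m(E) = 2 + 2 + 1/2 + 1/2 + 1/2 = 11/2.

11/2


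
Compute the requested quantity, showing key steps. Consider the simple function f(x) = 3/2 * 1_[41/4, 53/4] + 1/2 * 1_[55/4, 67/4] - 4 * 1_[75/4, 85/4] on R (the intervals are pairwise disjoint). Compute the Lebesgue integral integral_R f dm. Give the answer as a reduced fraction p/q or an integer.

For a simple function f = sum_i c_i * 1_{A_i} with disjoint A_i,
  integral f dm = sum_i c_i * m(A_i).
Lengths of the A_i:
  m(A_1) = 53/4 - 41/4 = 3.
  m(A_2) = 67/4 - 55/4 = 3.
  m(A_3) = 85/4 - 75/4 = 5/2.
Contributions c_i * m(A_i):
  (3/2) * (3) = 9/2.
  (1/2) * (3) = 3/2.
  (-4) * (5/2) = -10.
Total: 9/2 + 3/2 - 10 = -4.

-4


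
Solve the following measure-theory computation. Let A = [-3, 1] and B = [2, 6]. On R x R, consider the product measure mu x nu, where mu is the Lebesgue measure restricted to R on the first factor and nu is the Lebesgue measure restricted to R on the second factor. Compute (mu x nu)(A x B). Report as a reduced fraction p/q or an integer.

For a measurable rectangle A x B, the product measure satisfies
  (mu x nu)(A x B) = mu(A) * nu(B).
  mu(A) = 4.
  nu(B) = 4.
  (mu x nu)(A x B) = 4 * 4 = 16.

16


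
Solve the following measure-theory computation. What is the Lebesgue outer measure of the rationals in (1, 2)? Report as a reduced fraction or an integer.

E = Q cap (1, 2) is a subset of Q, which is countable. Enumerate Q = {q_1, q_2, ...}; for any eps > 0, cover q_k by the open interval (q_k - eps/2^(k+1), q_k + eps/2^(k+1)), of length eps/2^k. The total cover length is sum_{k>=1} eps/2^k = eps. Hence m*(E) <= m*(Q) <= eps for every eps > 0, and since outer measure is non-negative, m*(E) = 0.

0


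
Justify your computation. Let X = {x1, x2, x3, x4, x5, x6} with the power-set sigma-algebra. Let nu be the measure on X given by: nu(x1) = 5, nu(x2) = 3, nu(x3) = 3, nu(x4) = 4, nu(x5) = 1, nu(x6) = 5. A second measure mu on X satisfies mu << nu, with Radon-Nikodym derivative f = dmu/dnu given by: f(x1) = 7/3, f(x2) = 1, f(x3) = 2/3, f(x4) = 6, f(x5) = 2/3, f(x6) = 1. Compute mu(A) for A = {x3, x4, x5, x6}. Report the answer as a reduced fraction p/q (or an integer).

By the defining property of the Radon-Nikodym derivative, for every measurable set A,
  mu(A) = integral_A f dnu.
Since nu is a discrete measure concentrated on the atoms of X, the integral over A reduces to the sum
  mu(A) = sum_{x in A} f(x) * nu({x}).
Computing each term:
  x3: f(x3) * nu(x3) = 2/3 * 3 = 2.
  x4: f(x4) * nu(x4) = 6 * 4 = 24.
  x5: f(x5) * nu(x5) = 2/3 * 1 = 2/3.
  x6: f(x6) * nu(x6) = 1 * 5 = 5.
Summing: mu(A) = 2 + 24 + 2/3 + 5 = 95/3.

95/3


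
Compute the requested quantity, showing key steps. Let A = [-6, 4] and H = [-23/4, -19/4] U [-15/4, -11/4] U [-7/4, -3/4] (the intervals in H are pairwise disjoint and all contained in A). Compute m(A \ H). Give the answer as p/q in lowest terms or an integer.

The ambient interval has length m(A) = 4 - (-6) = 10.
Since the holes are disjoint and sit inside A, by finite additivity
  m(H) = sum_i (b_i - a_i), and m(A \ H) = m(A) - m(H).
Computing the hole measures:
  m(H_1) = -19/4 - (-23/4) = 1.
  m(H_2) = -11/4 - (-15/4) = 1.
  m(H_3) = -3/4 - (-7/4) = 1.
Summed: m(H) = 1 + 1 + 1 = 3.
So m(A \ H) = 10 - 3 = 7.

7


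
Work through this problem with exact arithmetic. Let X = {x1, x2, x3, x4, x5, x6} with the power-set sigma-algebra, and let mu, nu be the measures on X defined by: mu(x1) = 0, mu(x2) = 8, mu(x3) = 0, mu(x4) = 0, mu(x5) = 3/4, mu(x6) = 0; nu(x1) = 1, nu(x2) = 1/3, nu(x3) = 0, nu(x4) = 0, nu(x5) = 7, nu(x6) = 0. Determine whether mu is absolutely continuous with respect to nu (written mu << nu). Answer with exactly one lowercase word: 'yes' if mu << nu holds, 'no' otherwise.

mu << nu means: every nu-null measurable set is also mu-null; equivalently, for every atom x, if nu({x}) = 0 then mu({x}) = 0.
Checking each atom:
  x1: nu = 1 > 0 -> no constraint.
  x2: nu = 1/3 > 0 -> no constraint.
  x3: nu = 0, mu = 0 -> consistent with mu << nu.
  x4: nu = 0, mu = 0 -> consistent with mu << nu.
  x5: nu = 7 > 0 -> no constraint.
  x6: nu = 0, mu = 0 -> consistent with mu << nu.
No atom violates the condition. Therefore mu << nu.

yes


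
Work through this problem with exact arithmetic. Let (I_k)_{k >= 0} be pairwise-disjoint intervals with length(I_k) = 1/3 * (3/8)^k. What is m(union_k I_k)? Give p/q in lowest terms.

By countable additivity of the Lebesgue measure on pairwise disjoint measurable sets,
  m(union_{k >= 0} I_k) = sum_{k >= 0} m(I_k) = sum_{k >= 0} a * r^k,
  with a = 1/3 and r = 3/8.
Since 0 < r = 3/8 < 1, the geometric series converges:
  sum_{k >= 0} a * r^k = a / (1 - r).
  = 1/3 / (1 - 3/8)
  = 1/3 / (5/8)
  = 8/15.

8/15


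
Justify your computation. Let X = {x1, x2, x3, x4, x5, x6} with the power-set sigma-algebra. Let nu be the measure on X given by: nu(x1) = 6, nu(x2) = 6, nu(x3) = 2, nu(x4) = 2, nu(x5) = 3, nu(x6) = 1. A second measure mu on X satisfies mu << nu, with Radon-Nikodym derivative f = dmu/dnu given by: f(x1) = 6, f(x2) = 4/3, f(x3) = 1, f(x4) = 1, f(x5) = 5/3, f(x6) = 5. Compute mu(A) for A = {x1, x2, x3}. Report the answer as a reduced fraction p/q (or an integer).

By the defining property of the Radon-Nikodym derivative, for every measurable set A,
  mu(A) = integral_A f dnu.
Since nu is a discrete measure concentrated on the atoms of X, the integral over A reduces to the sum
  mu(A) = sum_{x in A} f(x) * nu({x}).
Computing each term:
  x1: f(x1) * nu(x1) = 6 * 6 = 36.
  x2: f(x2) * nu(x2) = 4/3 * 6 = 8.
  x3: f(x3) * nu(x3) = 1 * 2 = 2.
Summing: mu(A) = 36 + 8 + 2 = 46.

46


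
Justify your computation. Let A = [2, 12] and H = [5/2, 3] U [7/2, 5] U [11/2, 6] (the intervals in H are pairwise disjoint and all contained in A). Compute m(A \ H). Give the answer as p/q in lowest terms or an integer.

The ambient interval has length m(A) = 12 - 2 = 10.
Since the holes are disjoint and sit inside A, by finite additivity
  m(H) = sum_i (b_i - a_i), and m(A \ H) = m(A) - m(H).
Computing the hole measures:
  m(H_1) = 3 - 5/2 = 1/2.
  m(H_2) = 5 - 7/2 = 3/2.
  m(H_3) = 6 - 11/2 = 1/2.
Summed: m(H) = 1/2 + 3/2 + 1/2 = 5/2.
So m(A \ H) = 10 - 5/2 = 15/2.

15/2


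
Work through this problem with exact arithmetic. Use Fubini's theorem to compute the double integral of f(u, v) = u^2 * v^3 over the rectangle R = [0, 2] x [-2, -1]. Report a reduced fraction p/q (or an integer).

f(u, v) is a tensor product of a function of u and a function of v, and both factors are bounded continuous (hence Lebesgue integrable) on the rectangle, so Fubini's theorem applies:
  integral_R f d(m x m) = (integral_a1^b1 u^2 du) * (integral_a2^b2 v^3 dv).
Inner integral in u: integral_{0}^{2} u^2 du = (2^3 - 0^3)/3
  = 8/3.
Inner integral in v: integral_{-2}^{-1} v^3 dv = ((-1)^4 - (-2)^4)/4
  = -15/4.
Product: (8/3) * (-15/4) = -10.

-10


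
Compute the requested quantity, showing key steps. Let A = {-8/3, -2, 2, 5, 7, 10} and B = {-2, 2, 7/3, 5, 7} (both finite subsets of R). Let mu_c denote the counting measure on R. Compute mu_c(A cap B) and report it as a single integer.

Counting measure on a finite set equals cardinality. mu_c(A cap B) = |A cap B| (elements appearing in both).
Enumerating the elements of A that also lie in B gives 4 element(s).
So mu_c(A cap B) = 4.

4


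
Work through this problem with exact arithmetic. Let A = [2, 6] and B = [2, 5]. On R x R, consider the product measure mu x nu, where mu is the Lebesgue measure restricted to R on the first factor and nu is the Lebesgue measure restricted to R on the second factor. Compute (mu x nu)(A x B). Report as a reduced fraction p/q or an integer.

For a measurable rectangle A x B, the product measure satisfies
  (mu x nu)(A x B) = mu(A) * nu(B).
  mu(A) = 4.
  nu(B) = 3.
  (mu x nu)(A x B) = 4 * 3 = 12.

12


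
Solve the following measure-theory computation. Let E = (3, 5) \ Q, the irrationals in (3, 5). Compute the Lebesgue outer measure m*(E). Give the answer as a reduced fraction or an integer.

The interval I = (3, 5) has m(I) = 5 - 3 = 2 (endpoints are measure-zero, so open/closed/half-open agree). Write I = (I cap Q) u (I \ Q). The rationals in I are countable, so m*(I cap Q) = 0 (cover each rational by intervals whose total length is arbitrarily small). By countable subadditivity m*(I) <= m*(I cap Q) + m*(I \ Q), hence m*(I \ Q) >= m(I) = 2. The reverse inequality m*(I \ Q) <= m*(I) = 2 is trivial since (I \ Q) is a subset of I. Therefore m*(I \ Q) = 2.

2


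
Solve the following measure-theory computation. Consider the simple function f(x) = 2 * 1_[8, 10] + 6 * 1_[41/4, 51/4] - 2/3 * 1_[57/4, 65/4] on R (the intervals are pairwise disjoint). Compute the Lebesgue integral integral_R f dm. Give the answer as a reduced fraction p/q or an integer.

For a simple function f = sum_i c_i * 1_{A_i} with disjoint A_i,
  integral f dm = sum_i c_i * m(A_i).
Lengths of the A_i:
  m(A_1) = 10 - 8 = 2.
  m(A_2) = 51/4 - 41/4 = 5/2.
  m(A_3) = 65/4 - 57/4 = 2.
Contributions c_i * m(A_i):
  (2) * (2) = 4.
  (6) * (5/2) = 15.
  (-2/3) * (2) = -4/3.
Total: 4 + 15 - 4/3 = 53/3.

53/3


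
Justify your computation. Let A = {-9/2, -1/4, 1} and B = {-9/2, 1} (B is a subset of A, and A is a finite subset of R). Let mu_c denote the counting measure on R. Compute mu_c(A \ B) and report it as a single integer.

Counting measure assigns mu_c(E) = |E| (number of elements) when E is finite. For B subset A, A \ B is the set of elements of A not in B, so |A \ B| = |A| - |B|.
|A| = 3, |B| = 2, so mu_c(A \ B) = 3 - 2 = 1.

1


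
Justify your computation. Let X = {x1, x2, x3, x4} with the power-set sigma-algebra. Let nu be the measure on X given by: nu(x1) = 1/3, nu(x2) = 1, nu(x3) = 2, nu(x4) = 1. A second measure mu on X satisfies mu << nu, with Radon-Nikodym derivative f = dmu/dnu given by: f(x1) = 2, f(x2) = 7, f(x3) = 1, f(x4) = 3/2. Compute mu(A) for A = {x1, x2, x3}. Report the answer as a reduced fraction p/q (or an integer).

By the defining property of the Radon-Nikodym derivative, for every measurable set A,
  mu(A) = integral_A f dnu.
Since nu is a discrete measure concentrated on the atoms of X, the integral over A reduces to the sum
  mu(A) = sum_{x in A} f(x) * nu({x}).
Computing each term:
  x1: f(x1) * nu(x1) = 2 * 1/3 = 2/3.
  x2: f(x2) * nu(x2) = 7 * 1 = 7.
  x3: f(x3) * nu(x3) = 1 * 2 = 2.
Summing: mu(A) = 2/3 + 7 + 2 = 29/3.

29/3


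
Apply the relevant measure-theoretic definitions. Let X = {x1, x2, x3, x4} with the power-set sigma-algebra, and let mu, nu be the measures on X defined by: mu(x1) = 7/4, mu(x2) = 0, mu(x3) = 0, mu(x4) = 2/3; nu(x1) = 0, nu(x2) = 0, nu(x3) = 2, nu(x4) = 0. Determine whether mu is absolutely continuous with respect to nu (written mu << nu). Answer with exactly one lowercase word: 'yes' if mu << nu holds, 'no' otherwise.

mu << nu means: every nu-null measurable set is also mu-null; equivalently, for every atom x, if nu({x}) = 0 then mu({x}) = 0.
Checking each atom:
  x1: nu = 0, mu = 7/4 > 0 -> violates mu << nu.
  x2: nu = 0, mu = 0 -> consistent with mu << nu.
  x3: nu = 2 > 0 -> no constraint.
  x4: nu = 0, mu = 2/3 > 0 -> violates mu << nu.
The atom(s) x1, x4 violate the condition (nu = 0 but mu > 0). Therefore mu is NOT absolutely continuous w.r.t. nu.

no


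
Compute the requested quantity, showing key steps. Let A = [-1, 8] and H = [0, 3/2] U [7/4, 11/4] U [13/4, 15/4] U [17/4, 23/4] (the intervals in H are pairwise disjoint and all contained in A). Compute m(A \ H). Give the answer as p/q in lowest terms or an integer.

The ambient interval has length m(A) = 8 - (-1) = 9.
Since the holes are disjoint and sit inside A, by finite additivity
  m(H) = sum_i (b_i - a_i), and m(A \ H) = m(A) - m(H).
Computing the hole measures:
  m(H_1) = 3/2 - 0 = 3/2.
  m(H_2) = 11/4 - 7/4 = 1.
  m(H_3) = 15/4 - 13/4 = 1/2.
  m(H_4) = 23/4 - 17/4 = 3/2.
Summed: m(H) = 3/2 + 1 + 1/2 + 3/2 = 9/2.
So m(A \ H) = 9 - 9/2 = 9/2.

9/2


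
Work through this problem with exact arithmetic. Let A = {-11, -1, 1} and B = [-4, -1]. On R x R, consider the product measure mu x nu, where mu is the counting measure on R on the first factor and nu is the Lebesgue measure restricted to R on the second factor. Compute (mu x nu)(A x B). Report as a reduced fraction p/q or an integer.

For a measurable rectangle A x B, the product measure satisfies
  (mu x nu)(A x B) = mu(A) * nu(B).
  mu(A) = 3.
  nu(B) = 3.
  (mu x nu)(A x B) = 3 * 3 = 9.

9


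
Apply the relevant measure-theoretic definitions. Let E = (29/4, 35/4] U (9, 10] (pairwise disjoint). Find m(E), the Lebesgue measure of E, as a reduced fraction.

For pairwise disjoint intervals, m(union_i I_i) = sum_i m(I_i),
and m is invariant under swapping open/closed endpoints (single points have measure 0).
So m(E) = sum_i (b_i - a_i).
  I_1 has length 35/4 - 29/4 = 3/2.
  I_2 has length 10 - 9 = 1.
Summing:
  m(E) = 3/2 + 1 = 5/2.

5/2


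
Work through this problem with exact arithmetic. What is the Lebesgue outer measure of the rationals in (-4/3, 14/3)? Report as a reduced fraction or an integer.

Q cap (-4/3, 14/3) is countable; list its elements as q_1, q_2, ... . Fix eps > 0 and cover the k-th point by an interval of length eps * 2^(-k). The cover has total length eps * sum_{k>=1} 2^(-k) = eps, so by definition of outer measure m*(Q cap (-4/3, 14/3)) <= eps. Since eps was arbitrary and m* >= 0, the outer measure is 0.

0


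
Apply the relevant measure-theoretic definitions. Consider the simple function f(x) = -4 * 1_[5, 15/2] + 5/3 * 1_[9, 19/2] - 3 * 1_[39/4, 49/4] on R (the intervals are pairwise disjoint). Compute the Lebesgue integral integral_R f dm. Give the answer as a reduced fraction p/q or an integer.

For a simple function f = sum_i c_i * 1_{A_i} with disjoint A_i,
  integral f dm = sum_i c_i * m(A_i).
Lengths of the A_i:
  m(A_1) = 15/2 - 5 = 5/2.
  m(A_2) = 19/2 - 9 = 1/2.
  m(A_3) = 49/4 - 39/4 = 5/2.
Contributions c_i * m(A_i):
  (-4) * (5/2) = -10.
  (5/3) * (1/2) = 5/6.
  (-3) * (5/2) = -15/2.
Total: -10 + 5/6 - 15/2 = -50/3.

-50/3


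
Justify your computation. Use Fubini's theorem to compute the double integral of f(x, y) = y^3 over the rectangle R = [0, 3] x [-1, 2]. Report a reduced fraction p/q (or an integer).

f(x, y) is a tensor product of a function of x and a function of y, and both factors are bounded continuous (hence Lebesgue integrable) on the rectangle, so Fubini's theorem applies:
  integral_R f d(m x m) = (integral_a1^b1 1 dx) * (integral_a2^b2 y^3 dy).
Inner integral in x: integral_{0}^{3} 1 dx = (3^1 - 0^1)/1
  = 3.
Inner integral in y: integral_{-1}^{2} y^3 dy = (2^4 - (-1)^4)/4
  = 15/4.
Product: (3) * (15/4) = 45/4.

45/4


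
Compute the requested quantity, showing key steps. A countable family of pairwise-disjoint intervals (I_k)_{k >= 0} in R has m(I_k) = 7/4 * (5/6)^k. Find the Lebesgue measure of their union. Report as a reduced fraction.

By countable additivity of the Lebesgue measure on pairwise disjoint measurable sets,
  m(union_{k >= 0} I_k) = sum_{k >= 0} m(I_k) = sum_{k >= 0} a * r^k,
  with a = 7/4 and r = 5/6.
Since 0 < r = 5/6 < 1, the geometric series converges:
  sum_{k >= 0} a * r^k = a / (1 - r).
  = 7/4 / (1 - 5/6)
  = 7/4 / (1/6)
  = 21/2.

21/2


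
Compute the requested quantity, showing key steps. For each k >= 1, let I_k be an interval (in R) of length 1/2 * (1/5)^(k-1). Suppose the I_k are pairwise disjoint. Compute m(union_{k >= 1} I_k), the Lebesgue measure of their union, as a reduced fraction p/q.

By countable additivity of the Lebesgue measure on pairwise disjoint measurable sets,
  m(union_{k >= 1} I_k) = sum_{k >= 1} m(I_k) = sum_{k >= 1} a * r^(k-1),
  with a = 1/2 and r = 1/5.
Since 0 < r = 1/5 < 1, the geometric series converges:
  sum_{k >= 1} a * r^(k-1) = a / (1 - r).
  = 1/2 / (1 - 1/5)
  = 1/2 / (4/5)
  = 5/8.

5/8


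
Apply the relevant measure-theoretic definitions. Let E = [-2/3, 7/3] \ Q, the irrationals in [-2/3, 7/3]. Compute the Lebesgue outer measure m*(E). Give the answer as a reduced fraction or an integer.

The interval I = [-2/3, 7/3] has m(I) = 7/3 - (-2/3) = 3 (endpoints are measure-zero, so open/closed/half-open agree). Write I = (I cap Q) u (I \ Q). The rationals in I are countable, so m*(I cap Q) = 0 (cover each rational by intervals whose total length is arbitrarily small). By countable subadditivity m*(I) <= m*(I cap Q) + m*(I \ Q), hence m*(I \ Q) >= m(I) = 3. The reverse inequality m*(I \ Q) <= m*(I) = 3 is trivial since (I \ Q) is a subset of I. Therefore m*(I \ Q) = 3.

3


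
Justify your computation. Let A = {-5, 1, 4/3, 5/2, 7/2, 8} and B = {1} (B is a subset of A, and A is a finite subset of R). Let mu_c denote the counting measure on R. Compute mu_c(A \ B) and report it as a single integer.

Counting measure assigns mu_c(E) = |E| (number of elements) when E is finite. For B subset A, A \ B is the set of elements of A not in B, so |A \ B| = |A| - |B|.
|A| = 6, |B| = 1, so mu_c(A \ B) = 6 - 1 = 5.

5


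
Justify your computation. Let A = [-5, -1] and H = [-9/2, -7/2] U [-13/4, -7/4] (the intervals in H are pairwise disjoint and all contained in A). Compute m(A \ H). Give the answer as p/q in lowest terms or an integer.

The ambient interval has length m(A) = -1 - (-5) = 4.
Since the holes are disjoint and sit inside A, by finite additivity
  m(H) = sum_i (b_i - a_i), and m(A \ H) = m(A) - m(H).
Computing the hole measures:
  m(H_1) = -7/2 - (-9/2) = 1.
  m(H_2) = -7/4 - (-13/4) = 3/2.
Summed: m(H) = 1 + 3/2 = 5/2.
So m(A \ H) = 4 - 5/2 = 3/2.

3/2


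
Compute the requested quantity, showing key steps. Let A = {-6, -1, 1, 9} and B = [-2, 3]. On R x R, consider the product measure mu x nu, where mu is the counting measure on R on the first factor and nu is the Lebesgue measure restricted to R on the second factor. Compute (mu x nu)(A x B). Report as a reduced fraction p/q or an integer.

For a measurable rectangle A x B, the product measure satisfies
  (mu x nu)(A x B) = mu(A) * nu(B).
  mu(A) = 4.
  nu(B) = 5.
  (mu x nu)(A x B) = 4 * 5 = 20.

20


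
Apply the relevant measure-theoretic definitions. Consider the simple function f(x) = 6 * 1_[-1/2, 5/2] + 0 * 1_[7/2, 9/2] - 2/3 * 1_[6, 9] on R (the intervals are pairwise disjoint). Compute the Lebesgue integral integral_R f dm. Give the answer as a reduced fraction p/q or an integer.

For a simple function f = sum_i c_i * 1_{A_i} with disjoint A_i,
  integral f dm = sum_i c_i * m(A_i).
Lengths of the A_i:
  m(A_1) = 5/2 - (-1/2) = 3.
  m(A_2) = 9/2 - 7/2 = 1.
  m(A_3) = 9 - 6 = 3.
Contributions c_i * m(A_i):
  (6) * (3) = 18.
  (0) * (1) = 0.
  (-2/3) * (3) = -2.
Total: 18 + 0 - 2 = 16.

16


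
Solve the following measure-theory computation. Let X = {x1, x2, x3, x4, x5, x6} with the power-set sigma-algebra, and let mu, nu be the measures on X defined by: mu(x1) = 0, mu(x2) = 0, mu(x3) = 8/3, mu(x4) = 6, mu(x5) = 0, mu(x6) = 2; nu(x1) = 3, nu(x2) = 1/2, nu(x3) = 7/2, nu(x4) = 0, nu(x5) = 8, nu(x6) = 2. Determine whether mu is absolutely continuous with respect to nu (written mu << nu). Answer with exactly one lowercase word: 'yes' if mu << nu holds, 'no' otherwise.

mu << nu means: every nu-null measurable set is also mu-null; equivalently, for every atom x, if nu({x}) = 0 then mu({x}) = 0.
Checking each atom:
  x1: nu = 3 > 0 -> no constraint.
  x2: nu = 1/2 > 0 -> no constraint.
  x3: nu = 7/2 > 0 -> no constraint.
  x4: nu = 0, mu = 6 > 0 -> violates mu << nu.
  x5: nu = 8 > 0 -> no constraint.
  x6: nu = 2 > 0 -> no constraint.
The atom(s) x4 violate the condition (nu = 0 but mu > 0). Therefore mu is NOT absolutely continuous w.r.t. nu.

no


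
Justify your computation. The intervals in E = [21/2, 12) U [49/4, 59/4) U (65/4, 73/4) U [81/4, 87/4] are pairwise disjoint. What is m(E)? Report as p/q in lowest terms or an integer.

For pairwise disjoint intervals, m(union_i I_i) = sum_i m(I_i),
and m is invariant under swapping open/closed endpoints (single points have measure 0).
So m(E) = sum_i (b_i - a_i).
  I_1 has length 12 - 21/2 = 3/2.
  I_2 has length 59/4 - 49/4 = 5/2.
  I_3 has length 73/4 - 65/4 = 2.
  I_4 has length 87/4 - 81/4 = 3/2.
Summing:
  m(E) = 3/2 + 5/2 + 2 + 3/2 = 15/2.

15/2


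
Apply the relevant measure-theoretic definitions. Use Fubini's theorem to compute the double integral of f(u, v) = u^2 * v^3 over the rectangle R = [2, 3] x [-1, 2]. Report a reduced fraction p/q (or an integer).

f(u, v) is a tensor product of a function of u and a function of v, and both factors are bounded continuous (hence Lebesgue integrable) on the rectangle, so Fubini's theorem applies:
  integral_R f d(m x m) = (integral_a1^b1 u^2 du) * (integral_a2^b2 v^3 dv).
Inner integral in u: integral_{2}^{3} u^2 du = (3^3 - 2^3)/3
  = 19/3.
Inner integral in v: integral_{-1}^{2} v^3 dv = (2^4 - (-1)^4)/4
  = 15/4.
Product: (19/3) * (15/4) = 95/4.

95/4


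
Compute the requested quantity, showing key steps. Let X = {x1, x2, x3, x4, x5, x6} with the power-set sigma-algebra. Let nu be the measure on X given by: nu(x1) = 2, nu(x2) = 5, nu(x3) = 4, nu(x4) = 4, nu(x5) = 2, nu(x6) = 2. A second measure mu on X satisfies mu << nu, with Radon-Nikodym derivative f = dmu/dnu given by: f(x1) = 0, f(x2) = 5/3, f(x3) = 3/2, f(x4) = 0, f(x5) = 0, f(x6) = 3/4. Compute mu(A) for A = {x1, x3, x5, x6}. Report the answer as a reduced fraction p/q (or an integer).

By the defining property of the Radon-Nikodym derivative, for every measurable set A,
  mu(A) = integral_A f dnu.
Since nu is a discrete measure concentrated on the atoms of X, the integral over A reduces to the sum
  mu(A) = sum_{x in A} f(x) * nu({x}).
Computing each term:
  x1: f(x1) * nu(x1) = 0 * 2 = 0.
  x3: f(x3) * nu(x3) = 3/2 * 4 = 6.
  x5: f(x5) * nu(x5) = 0 * 2 = 0.
  x6: f(x6) * nu(x6) = 3/4 * 2 = 3/2.
Summing: mu(A) = 0 + 6 + 0 + 3/2 = 15/2.

15/2


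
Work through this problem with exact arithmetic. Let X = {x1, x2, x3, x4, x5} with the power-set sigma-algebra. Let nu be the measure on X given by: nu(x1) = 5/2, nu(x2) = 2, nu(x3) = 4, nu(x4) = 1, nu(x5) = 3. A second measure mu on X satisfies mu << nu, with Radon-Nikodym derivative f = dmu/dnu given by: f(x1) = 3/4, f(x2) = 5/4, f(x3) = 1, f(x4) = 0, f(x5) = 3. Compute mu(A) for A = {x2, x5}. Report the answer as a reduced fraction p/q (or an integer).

By the defining property of the Radon-Nikodym derivative, for every measurable set A,
  mu(A) = integral_A f dnu.
Since nu is a discrete measure concentrated on the atoms of X, the integral over A reduces to the sum
  mu(A) = sum_{x in A} f(x) * nu({x}).
Computing each term:
  x2: f(x2) * nu(x2) = 5/4 * 2 = 5/2.
  x5: f(x5) * nu(x5) = 3 * 3 = 9.
Summing: mu(A) = 5/2 + 9 = 23/2.

23/2


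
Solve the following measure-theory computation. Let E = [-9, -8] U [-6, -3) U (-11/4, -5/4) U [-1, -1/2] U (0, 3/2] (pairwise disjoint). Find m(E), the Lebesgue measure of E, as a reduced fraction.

For pairwise disjoint intervals, m(union_i I_i) = sum_i m(I_i),
and m is invariant under swapping open/closed endpoints (single points have measure 0).
So m(E) = sum_i (b_i - a_i).
  I_1 has length -8 - (-9) = 1.
  I_2 has length -3 - (-6) = 3.
  I_3 has length -5/4 - (-11/4) = 3/2.
  I_4 has length -1/2 - (-1) = 1/2.
  I_5 has length 3/2 - 0 = 3/2.
Summing:
  m(E) = 1 + 3 + 3/2 + 1/2 + 3/2 = 15/2.

15/2


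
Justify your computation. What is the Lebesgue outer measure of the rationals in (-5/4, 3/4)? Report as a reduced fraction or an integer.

Q cap (-5/4, 3/4) is countable; list its elements as q_1, q_2, ... . Fix eps > 0 and cover the k-th point by an interval of length eps * 2^(-k). The cover has total length eps * sum_{k>=1} 2^(-k) = eps, so by definition of outer measure m*(Q cap (-5/4, 3/4)) <= eps. Since eps was arbitrary and m* >= 0, the outer measure is 0.

0


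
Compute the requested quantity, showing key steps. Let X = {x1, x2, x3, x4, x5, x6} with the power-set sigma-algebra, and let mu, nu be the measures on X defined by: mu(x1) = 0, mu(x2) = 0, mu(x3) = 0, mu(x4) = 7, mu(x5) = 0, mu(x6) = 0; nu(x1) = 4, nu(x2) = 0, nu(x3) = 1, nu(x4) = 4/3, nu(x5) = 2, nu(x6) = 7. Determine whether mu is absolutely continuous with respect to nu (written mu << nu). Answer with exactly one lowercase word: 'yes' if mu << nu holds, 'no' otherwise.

mu << nu means: every nu-null measurable set is also mu-null; equivalently, for every atom x, if nu({x}) = 0 then mu({x}) = 0.
Checking each atom:
  x1: nu = 4 > 0 -> no constraint.
  x2: nu = 0, mu = 0 -> consistent with mu << nu.
  x3: nu = 1 > 0 -> no constraint.
  x4: nu = 4/3 > 0 -> no constraint.
  x5: nu = 2 > 0 -> no constraint.
  x6: nu = 7 > 0 -> no constraint.
No atom violates the condition. Therefore mu << nu.

yes


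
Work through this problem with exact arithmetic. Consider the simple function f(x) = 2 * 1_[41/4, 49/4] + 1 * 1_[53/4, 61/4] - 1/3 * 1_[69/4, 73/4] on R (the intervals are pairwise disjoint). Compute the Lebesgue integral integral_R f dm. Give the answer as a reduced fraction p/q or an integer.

For a simple function f = sum_i c_i * 1_{A_i} with disjoint A_i,
  integral f dm = sum_i c_i * m(A_i).
Lengths of the A_i:
  m(A_1) = 49/4 - 41/4 = 2.
  m(A_2) = 61/4 - 53/4 = 2.
  m(A_3) = 73/4 - 69/4 = 1.
Contributions c_i * m(A_i):
  (2) * (2) = 4.
  (1) * (2) = 2.
  (-1/3) * (1) = -1/3.
Total: 4 + 2 - 1/3 = 17/3.

17/3


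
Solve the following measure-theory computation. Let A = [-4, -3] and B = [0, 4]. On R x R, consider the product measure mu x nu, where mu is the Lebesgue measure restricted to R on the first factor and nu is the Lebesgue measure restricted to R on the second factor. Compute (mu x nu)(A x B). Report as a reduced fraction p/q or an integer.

For a measurable rectangle A x B, the product measure satisfies
  (mu x nu)(A x B) = mu(A) * nu(B).
  mu(A) = 1.
  nu(B) = 4.
  (mu x nu)(A x B) = 1 * 4 = 4.

4


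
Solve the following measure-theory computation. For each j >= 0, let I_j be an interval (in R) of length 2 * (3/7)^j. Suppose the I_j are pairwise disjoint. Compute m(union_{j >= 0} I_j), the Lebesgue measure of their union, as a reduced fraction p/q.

By countable additivity of the Lebesgue measure on pairwise disjoint measurable sets,
  m(union_{j >= 0} I_j) = sum_{j >= 0} m(I_j) = sum_{j >= 0} a * r^j,
  with a = 2 and r = 3/7.
Since 0 < r = 3/7 < 1, the geometric series converges:
  sum_{j >= 0} a * r^j = a / (1 - r).
  = 2 / (1 - 3/7)
  = 2 / (4/7)
  = 7/2.

7/2


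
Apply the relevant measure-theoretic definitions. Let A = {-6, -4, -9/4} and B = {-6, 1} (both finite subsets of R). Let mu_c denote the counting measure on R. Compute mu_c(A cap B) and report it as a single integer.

Counting measure on a finite set equals cardinality. mu_c(A cap B) = |A cap B| (elements appearing in both).
Enumerating the elements of A that also lie in B gives 1 element(s).
So mu_c(A cap B) = 1.

1


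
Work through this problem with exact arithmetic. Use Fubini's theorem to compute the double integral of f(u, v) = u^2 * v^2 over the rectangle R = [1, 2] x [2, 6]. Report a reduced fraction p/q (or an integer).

f(u, v) is a tensor product of a function of u and a function of v, and both factors are bounded continuous (hence Lebesgue integrable) on the rectangle, so Fubini's theorem applies:
  integral_R f d(m x m) = (integral_a1^b1 u^2 du) * (integral_a2^b2 v^2 dv).
Inner integral in u: integral_{1}^{2} u^2 du = (2^3 - 1^3)/3
  = 7/3.
Inner integral in v: integral_{2}^{6} v^2 dv = (6^3 - 2^3)/3
  = 208/3.
Product: (7/3) * (208/3) = 1456/9.

1456/9


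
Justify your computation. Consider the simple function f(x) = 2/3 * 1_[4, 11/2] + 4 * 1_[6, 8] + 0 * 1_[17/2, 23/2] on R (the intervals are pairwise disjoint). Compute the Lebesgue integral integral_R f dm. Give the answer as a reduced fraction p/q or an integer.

For a simple function f = sum_i c_i * 1_{A_i} with disjoint A_i,
  integral f dm = sum_i c_i * m(A_i).
Lengths of the A_i:
  m(A_1) = 11/2 - 4 = 3/2.
  m(A_2) = 8 - 6 = 2.
  m(A_3) = 23/2 - 17/2 = 3.
Contributions c_i * m(A_i):
  (2/3) * (3/2) = 1.
  (4) * (2) = 8.
  (0) * (3) = 0.
Total: 1 + 8 + 0 = 9.

9


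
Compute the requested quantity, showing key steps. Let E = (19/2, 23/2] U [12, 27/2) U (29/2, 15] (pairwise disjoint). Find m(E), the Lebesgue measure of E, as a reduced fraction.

For pairwise disjoint intervals, m(union_i I_i) = sum_i m(I_i),
and m is invariant under swapping open/closed endpoints (single points have measure 0).
So m(E) = sum_i (b_i - a_i).
  I_1 has length 23/2 - 19/2 = 2.
  I_2 has length 27/2 - 12 = 3/2.
  I_3 has length 15 - 29/2 = 1/2.
Summing:
  m(E) = 2 + 3/2 + 1/2 = 4.

4


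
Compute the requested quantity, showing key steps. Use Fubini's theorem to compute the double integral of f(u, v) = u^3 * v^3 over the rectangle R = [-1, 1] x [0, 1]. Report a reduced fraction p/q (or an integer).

f(u, v) is a tensor product of a function of u and a function of v, and both factors are bounded continuous (hence Lebesgue integrable) on the rectangle, so Fubini's theorem applies:
  integral_R f d(m x m) = (integral_a1^b1 u^3 du) * (integral_a2^b2 v^3 dv).
Inner integral in u: integral_{-1}^{1} u^3 du = (1^4 - (-1)^4)/4
  = 0.
Inner integral in v: integral_{0}^{1} v^3 dv = (1^4 - 0^4)/4
  = 1/4.
Product: (0) * (1/4) = 0.

0


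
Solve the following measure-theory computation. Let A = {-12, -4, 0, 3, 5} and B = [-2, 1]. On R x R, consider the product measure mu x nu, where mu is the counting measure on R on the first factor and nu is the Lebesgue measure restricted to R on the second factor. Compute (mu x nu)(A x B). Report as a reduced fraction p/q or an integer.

For a measurable rectangle A x B, the product measure satisfies
  (mu x nu)(A x B) = mu(A) * nu(B).
  mu(A) = 5.
  nu(B) = 3.
  (mu x nu)(A x B) = 5 * 3 = 15.

15


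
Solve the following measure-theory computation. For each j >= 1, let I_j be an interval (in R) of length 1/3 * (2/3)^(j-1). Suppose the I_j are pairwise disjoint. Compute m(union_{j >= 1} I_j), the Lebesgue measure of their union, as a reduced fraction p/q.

By countable additivity of the Lebesgue measure on pairwise disjoint measurable sets,
  m(union_{j >= 1} I_j) = sum_{j >= 1} m(I_j) = sum_{j >= 1} a * r^(j-1),
  with a = 1/3 and r = 2/3.
Since 0 < r = 2/3 < 1, the geometric series converges:
  sum_{j >= 1} a * r^(j-1) = a / (1 - r).
  = 1/3 / (1 - 2/3)
  = 1/3 / (1/3)
  = 1.

1


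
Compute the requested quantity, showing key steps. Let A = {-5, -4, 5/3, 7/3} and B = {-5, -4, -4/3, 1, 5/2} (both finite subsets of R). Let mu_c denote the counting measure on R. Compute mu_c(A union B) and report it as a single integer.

Counting measure on a finite set equals cardinality. By inclusion-exclusion, |A union B| = |A| + |B| - |A cap B|.
|A| = 4, |B| = 5, |A cap B| = 2.
So mu_c(A union B) = 4 + 5 - 2 = 7.

7


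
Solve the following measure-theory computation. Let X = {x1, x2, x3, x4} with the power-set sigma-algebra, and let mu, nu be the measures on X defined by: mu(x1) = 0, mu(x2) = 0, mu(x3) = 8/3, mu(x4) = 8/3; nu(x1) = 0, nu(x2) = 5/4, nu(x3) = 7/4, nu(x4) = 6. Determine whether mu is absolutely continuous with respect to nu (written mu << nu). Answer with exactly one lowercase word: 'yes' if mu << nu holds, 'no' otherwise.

mu << nu means: every nu-null measurable set is also mu-null; equivalently, for every atom x, if nu({x}) = 0 then mu({x}) = 0.
Checking each atom:
  x1: nu = 0, mu = 0 -> consistent with mu << nu.
  x2: nu = 5/4 > 0 -> no constraint.
  x3: nu = 7/4 > 0 -> no constraint.
  x4: nu = 6 > 0 -> no constraint.
No atom violates the condition. Therefore mu << nu.

yes


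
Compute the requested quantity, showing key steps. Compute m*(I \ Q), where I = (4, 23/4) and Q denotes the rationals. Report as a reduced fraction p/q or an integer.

The interval I = (4, 23/4) has m(I) = 23/4 - 4 = 7/4 (endpoints are measure-zero, so open/closed/half-open agree). Write I = (I cap Q) u (I \ Q). The rationals in I are countable, so m*(I cap Q) = 0 (cover each rational by intervals whose total length is arbitrarily small). By countable subadditivity m*(I) <= m*(I cap Q) + m*(I \ Q), hence m*(I \ Q) >= m(I) = 7/4. The reverse inequality m*(I \ Q) <= m*(I) = 7/4 is trivial since (I \ Q) is a subset of I. Therefore m*(I \ Q) = 7/4.

7/4


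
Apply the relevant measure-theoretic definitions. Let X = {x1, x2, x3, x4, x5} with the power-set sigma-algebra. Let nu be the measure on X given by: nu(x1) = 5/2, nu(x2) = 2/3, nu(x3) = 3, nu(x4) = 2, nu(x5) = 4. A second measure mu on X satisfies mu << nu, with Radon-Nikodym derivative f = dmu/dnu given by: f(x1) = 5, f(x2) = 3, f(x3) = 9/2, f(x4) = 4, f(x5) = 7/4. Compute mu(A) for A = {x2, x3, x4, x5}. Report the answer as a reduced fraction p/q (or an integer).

By the defining property of the Radon-Nikodym derivative, for every measurable set A,
  mu(A) = integral_A f dnu.
Since nu is a discrete measure concentrated on the atoms of X, the integral over A reduces to the sum
  mu(A) = sum_{x in A} f(x) * nu({x}).
Computing each term:
  x2: f(x2) * nu(x2) = 3 * 2/3 = 2.
  x3: f(x3) * nu(x3) = 9/2 * 3 = 27/2.
  x4: f(x4) * nu(x4) = 4 * 2 = 8.
  x5: f(x5) * nu(x5) = 7/4 * 4 = 7.
Summing: mu(A) = 2 + 27/2 + 8 + 7 = 61/2.

61/2


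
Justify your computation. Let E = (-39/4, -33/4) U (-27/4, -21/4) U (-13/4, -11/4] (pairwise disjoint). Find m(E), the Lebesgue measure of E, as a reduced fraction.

For pairwise disjoint intervals, m(union_i I_i) = sum_i m(I_i),
and m is invariant under swapping open/closed endpoints (single points have measure 0).
So m(E) = sum_i (b_i - a_i).
  I_1 has length -33/4 - (-39/4) = 3/2.
  I_2 has length -21/4 - (-27/4) = 3/2.
  I_3 has length -11/4 - (-13/4) = 1/2.
Summing:
  m(E) = 3/2 + 3/2 + 1/2 = 7/2.

7/2


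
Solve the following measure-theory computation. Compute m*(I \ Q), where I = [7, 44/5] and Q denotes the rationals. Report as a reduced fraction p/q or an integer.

The interval I = [7, 44/5] has m(I) = 44/5 - 7 = 9/5 (endpoints are measure-zero, so open/closed/half-open agree). Write I = (I cap Q) u (I \ Q). The rationals in I are countable, so m*(I cap Q) = 0 (cover each rational by intervals whose total length is arbitrarily small). By countable subadditivity m*(I) <= m*(I cap Q) + m*(I \ Q), hence m*(I \ Q) >= m(I) = 9/5. The reverse inequality m*(I \ Q) <= m*(I) = 9/5 is trivial since (I \ Q) is a subset of I. Therefore m*(I \ Q) = 9/5.

9/5


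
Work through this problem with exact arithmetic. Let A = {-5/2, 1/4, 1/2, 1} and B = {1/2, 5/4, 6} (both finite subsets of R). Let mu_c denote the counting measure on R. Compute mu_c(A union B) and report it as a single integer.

Counting measure on a finite set equals cardinality. By inclusion-exclusion, |A union B| = |A| + |B| - |A cap B|.
|A| = 4, |B| = 3, |A cap B| = 1.
So mu_c(A union B) = 4 + 3 - 1 = 6.

6


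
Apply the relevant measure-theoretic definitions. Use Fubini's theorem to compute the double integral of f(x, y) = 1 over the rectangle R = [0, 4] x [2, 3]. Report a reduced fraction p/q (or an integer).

f(x, y) is a tensor product of a function of x and a function of y, and both factors are bounded continuous (hence Lebesgue integrable) on the rectangle, so Fubini's theorem applies:
  integral_R f d(m x m) = (integral_a1^b1 1 dx) * (integral_a2^b2 1 dy).
Inner integral in x: integral_{0}^{4} 1 dx = (4^1 - 0^1)/1
  = 4.
Inner integral in y: integral_{2}^{3} 1 dy = (3^1 - 2^1)/1
  = 1.
Product: (4) * (1) = 4.

4


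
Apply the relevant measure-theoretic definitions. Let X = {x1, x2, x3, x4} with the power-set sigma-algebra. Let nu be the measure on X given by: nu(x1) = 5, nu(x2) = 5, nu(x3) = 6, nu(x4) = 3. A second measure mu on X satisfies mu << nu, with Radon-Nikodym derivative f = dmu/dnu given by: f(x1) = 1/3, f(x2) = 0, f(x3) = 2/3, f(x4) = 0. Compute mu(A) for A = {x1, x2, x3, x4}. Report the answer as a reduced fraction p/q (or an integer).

By the defining property of the Radon-Nikodym derivative, for every measurable set A,
  mu(A) = integral_A f dnu.
Since nu is a discrete measure concentrated on the atoms of X, the integral over A reduces to the sum
  mu(A) = sum_{x in A} f(x) * nu({x}).
Computing each term:
  x1: f(x1) * nu(x1) = 1/3 * 5 = 5/3.
  x2: f(x2) * nu(x2) = 0 * 5 = 0.
  x3: f(x3) * nu(x3) = 2/3 * 6 = 4.
  x4: f(x4) * nu(x4) = 0 * 3 = 0.
Summing: mu(A) = 5/3 + 0 + 4 + 0 = 17/3.

17/3


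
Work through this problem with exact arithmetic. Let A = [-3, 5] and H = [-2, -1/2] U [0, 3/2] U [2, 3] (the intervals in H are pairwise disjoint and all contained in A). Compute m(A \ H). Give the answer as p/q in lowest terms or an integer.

The ambient interval has length m(A) = 5 - (-3) = 8.
Since the holes are disjoint and sit inside A, by finite additivity
  m(H) = sum_i (b_i - a_i), and m(A \ H) = m(A) - m(H).
Computing the hole measures:
  m(H_1) = -1/2 - (-2) = 3/2.
  m(H_2) = 3/2 - 0 = 3/2.
  m(H_3) = 3 - 2 = 1.
Summed: m(H) = 3/2 + 3/2 + 1 = 4.
So m(A \ H) = 8 - 4 = 4.

4


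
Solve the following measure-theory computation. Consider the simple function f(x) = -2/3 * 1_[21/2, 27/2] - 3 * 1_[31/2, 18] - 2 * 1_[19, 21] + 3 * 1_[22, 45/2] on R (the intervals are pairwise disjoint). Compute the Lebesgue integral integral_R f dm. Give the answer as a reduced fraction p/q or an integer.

For a simple function f = sum_i c_i * 1_{A_i} with disjoint A_i,
  integral f dm = sum_i c_i * m(A_i).
Lengths of the A_i:
  m(A_1) = 27/2 - 21/2 = 3.
  m(A_2) = 18 - 31/2 = 5/2.
  m(A_3) = 21 - 19 = 2.
  m(A_4) = 45/2 - 22 = 1/2.
Contributions c_i * m(A_i):
  (-2/3) * (3) = -2.
  (-3) * (5/2) = -15/2.
  (-2) * (2) = -4.
  (3) * (1/2) = 3/2.
Total: -2 - 15/2 - 4 + 3/2 = -12.

-12
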